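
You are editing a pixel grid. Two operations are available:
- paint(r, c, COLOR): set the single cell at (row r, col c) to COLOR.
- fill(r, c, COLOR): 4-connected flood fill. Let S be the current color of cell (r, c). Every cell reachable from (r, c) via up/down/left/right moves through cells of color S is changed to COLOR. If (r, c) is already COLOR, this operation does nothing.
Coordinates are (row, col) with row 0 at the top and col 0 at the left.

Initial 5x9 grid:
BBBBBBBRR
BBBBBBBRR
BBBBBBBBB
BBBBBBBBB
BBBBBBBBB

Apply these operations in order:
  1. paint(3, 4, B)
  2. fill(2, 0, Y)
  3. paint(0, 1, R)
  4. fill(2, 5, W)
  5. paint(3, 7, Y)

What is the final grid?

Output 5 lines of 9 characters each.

Answer: WRWWWWWRR
WWWWWWWRR
WWWWWWWWW
WWWWWWWYW
WWWWWWWWW

Derivation:
After op 1 paint(3,4,B):
BBBBBBBRR
BBBBBBBRR
BBBBBBBBB
BBBBBBBBB
BBBBBBBBB
After op 2 fill(2,0,Y) [41 cells changed]:
YYYYYYYRR
YYYYYYYRR
YYYYYYYYY
YYYYYYYYY
YYYYYYYYY
After op 3 paint(0,1,R):
YRYYYYYRR
YYYYYYYRR
YYYYYYYYY
YYYYYYYYY
YYYYYYYYY
After op 4 fill(2,5,W) [40 cells changed]:
WRWWWWWRR
WWWWWWWRR
WWWWWWWWW
WWWWWWWWW
WWWWWWWWW
After op 5 paint(3,7,Y):
WRWWWWWRR
WWWWWWWRR
WWWWWWWWW
WWWWWWWYW
WWWWWWWWW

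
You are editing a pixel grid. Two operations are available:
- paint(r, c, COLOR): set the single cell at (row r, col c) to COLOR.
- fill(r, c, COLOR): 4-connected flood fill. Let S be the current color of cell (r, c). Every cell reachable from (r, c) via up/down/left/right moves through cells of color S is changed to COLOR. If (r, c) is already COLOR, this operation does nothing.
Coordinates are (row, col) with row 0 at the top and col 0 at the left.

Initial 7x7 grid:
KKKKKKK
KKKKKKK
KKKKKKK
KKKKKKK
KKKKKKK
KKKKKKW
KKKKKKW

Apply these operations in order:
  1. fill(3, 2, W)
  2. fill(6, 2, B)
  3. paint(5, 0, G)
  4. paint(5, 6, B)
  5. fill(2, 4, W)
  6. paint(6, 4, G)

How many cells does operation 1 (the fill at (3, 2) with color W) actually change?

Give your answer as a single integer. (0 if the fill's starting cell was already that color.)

Answer: 47

Derivation:
After op 1 fill(3,2,W) [47 cells changed]:
WWWWWWW
WWWWWWW
WWWWWWW
WWWWWWW
WWWWWWW
WWWWWWW
WWWWWWW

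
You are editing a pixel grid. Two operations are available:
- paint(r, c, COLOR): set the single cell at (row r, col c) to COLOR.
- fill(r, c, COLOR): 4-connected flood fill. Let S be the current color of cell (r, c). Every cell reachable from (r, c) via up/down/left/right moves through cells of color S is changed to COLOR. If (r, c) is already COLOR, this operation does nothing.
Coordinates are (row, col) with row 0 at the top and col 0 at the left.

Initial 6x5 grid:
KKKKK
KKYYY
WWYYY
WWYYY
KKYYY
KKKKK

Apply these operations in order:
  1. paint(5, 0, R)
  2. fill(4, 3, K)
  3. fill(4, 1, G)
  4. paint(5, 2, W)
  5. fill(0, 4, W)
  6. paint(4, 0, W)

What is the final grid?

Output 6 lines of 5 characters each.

Answer: WWWWW
WWWWW
WWWWW
WWWWW
WWWWW
RWWWW

Derivation:
After op 1 paint(5,0,R):
KKKKK
KKYYY
WWYYY
WWYYY
KKYYY
RKKKK
After op 2 fill(4,3,K) [12 cells changed]:
KKKKK
KKKKK
WWKKK
WWKKK
KKKKK
RKKKK
After op 3 fill(4,1,G) [25 cells changed]:
GGGGG
GGGGG
WWGGG
WWGGG
GGGGG
RGGGG
After op 4 paint(5,2,W):
GGGGG
GGGGG
WWGGG
WWGGG
GGGGG
RGWGG
After op 5 fill(0,4,W) [24 cells changed]:
WWWWW
WWWWW
WWWWW
WWWWW
WWWWW
RWWWW
After op 6 paint(4,0,W):
WWWWW
WWWWW
WWWWW
WWWWW
WWWWW
RWWWW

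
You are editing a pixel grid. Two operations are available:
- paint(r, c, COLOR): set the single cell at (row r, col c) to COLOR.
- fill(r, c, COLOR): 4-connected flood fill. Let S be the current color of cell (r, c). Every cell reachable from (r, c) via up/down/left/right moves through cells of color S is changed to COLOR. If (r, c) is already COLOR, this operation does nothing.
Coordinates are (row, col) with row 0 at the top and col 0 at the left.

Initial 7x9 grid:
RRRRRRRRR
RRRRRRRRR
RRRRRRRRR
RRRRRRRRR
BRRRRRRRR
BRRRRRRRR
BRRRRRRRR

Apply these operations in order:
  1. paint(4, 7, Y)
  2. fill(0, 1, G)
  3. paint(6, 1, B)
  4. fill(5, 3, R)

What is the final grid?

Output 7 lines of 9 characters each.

After op 1 paint(4,7,Y):
RRRRRRRRR
RRRRRRRRR
RRRRRRRRR
RRRRRRRRR
BRRRRRRYR
BRRRRRRRR
BRRRRRRRR
After op 2 fill(0,1,G) [59 cells changed]:
GGGGGGGGG
GGGGGGGGG
GGGGGGGGG
GGGGGGGGG
BGGGGGGYG
BGGGGGGGG
BGGGGGGGG
After op 3 paint(6,1,B):
GGGGGGGGG
GGGGGGGGG
GGGGGGGGG
GGGGGGGGG
BGGGGGGYG
BGGGGGGGG
BBGGGGGGG
After op 4 fill(5,3,R) [58 cells changed]:
RRRRRRRRR
RRRRRRRRR
RRRRRRRRR
RRRRRRRRR
BRRRRRRYR
BRRRRRRRR
BBRRRRRRR

Answer: RRRRRRRRR
RRRRRRRRR
RRRRRRRRR
RRRRRRRRR
BRRRRRRYR
BRRRRRRRR
BBRRRRRRR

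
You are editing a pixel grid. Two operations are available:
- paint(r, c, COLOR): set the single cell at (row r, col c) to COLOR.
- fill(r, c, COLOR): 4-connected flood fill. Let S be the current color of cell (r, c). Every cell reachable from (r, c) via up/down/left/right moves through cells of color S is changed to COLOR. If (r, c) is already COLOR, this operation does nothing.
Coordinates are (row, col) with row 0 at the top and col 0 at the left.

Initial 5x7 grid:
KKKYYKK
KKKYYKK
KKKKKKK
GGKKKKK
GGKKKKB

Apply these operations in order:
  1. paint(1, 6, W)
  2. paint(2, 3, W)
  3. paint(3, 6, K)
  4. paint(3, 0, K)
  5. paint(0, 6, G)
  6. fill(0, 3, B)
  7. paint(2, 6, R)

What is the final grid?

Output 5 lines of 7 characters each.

Answer: KKKBBKG
KKKBBKW
KKKWKKR
KGKKKKK
GGKKKKB

Derivation:
After op 1 paint(1,6,W):
KKKYYKK
KKKYYKW
KKKKKKK
GGKKKKK
GGKKKKB
After op 2 paint(2,3,W):
KKKYYKK
KKKYYKW
KKKWKKK
GGKKKKK
GGKKKKB
After op 3 paint(3,6,K):
KKKYYKK
KKKYYKW
KKKWKKK
GGKKKKK
GGKKKKB
After op 4 paint(3,0,K):
KKKYYKK
KKKYYKW
KKKWKKK
KGKKKKK
GGKKKKB
After op 5 paint(0,6,G):
KKKYYKG
KKKYYKW
KKKWKKK
KGKKKKK
GGKKKKB
After op 6 fill(0,3,B) [4 cells changed]:
KKKBBKG
KKKBBKW
KKKWKKK
KGKKKKK
GGKKKKB
After op 7 paint(2,6,R):
KKKBBKG
KKKBBKW
KKKWKKR
KGKKKKK
GGKKKKB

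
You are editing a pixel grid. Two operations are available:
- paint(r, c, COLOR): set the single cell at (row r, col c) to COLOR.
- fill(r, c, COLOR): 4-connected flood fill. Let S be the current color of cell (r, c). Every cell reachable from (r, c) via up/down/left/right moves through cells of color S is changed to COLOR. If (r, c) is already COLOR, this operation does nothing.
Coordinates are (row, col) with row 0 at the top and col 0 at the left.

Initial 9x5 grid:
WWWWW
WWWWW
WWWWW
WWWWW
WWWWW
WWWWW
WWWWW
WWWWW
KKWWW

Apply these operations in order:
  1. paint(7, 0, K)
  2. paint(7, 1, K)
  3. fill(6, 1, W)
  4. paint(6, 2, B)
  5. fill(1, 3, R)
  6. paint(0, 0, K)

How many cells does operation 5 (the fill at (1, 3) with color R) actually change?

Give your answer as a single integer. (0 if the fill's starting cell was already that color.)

After op 1 paint(7,0,K):
WWWWW
WWWWW
WWWWW
WWWWW
WWWWW
WWWWW
WWWWW
KWWWW
KKWWW
After op 2 paint(7,1,K):
WWWWW
WWWWW
WWWWW
WWWWW
WWWWW
WWWWW
WWWWW
KKWWW
KKWWW
After op 3 fill(6,1,W) [0 cells changed]:
WWWWW
WWWWW
WWWWW
WWWWW
WWWWW
WWWWW
WWWWW
KKWWW
KKWWW
After op 4 paint(6,2,B):
WWWWW
WWWWW
WWWWW
WWWWW
WWWWW
WWWWW
WWBWW
KKWWW
KKWWW
After op 5 fill(1,3,R) [40 cells changed]:
RRRRR
RRRRR
RRRRR
RRRRR
RRRRR
RRRRR
RRBRR
KKRRR
KKRRR

Answer: 40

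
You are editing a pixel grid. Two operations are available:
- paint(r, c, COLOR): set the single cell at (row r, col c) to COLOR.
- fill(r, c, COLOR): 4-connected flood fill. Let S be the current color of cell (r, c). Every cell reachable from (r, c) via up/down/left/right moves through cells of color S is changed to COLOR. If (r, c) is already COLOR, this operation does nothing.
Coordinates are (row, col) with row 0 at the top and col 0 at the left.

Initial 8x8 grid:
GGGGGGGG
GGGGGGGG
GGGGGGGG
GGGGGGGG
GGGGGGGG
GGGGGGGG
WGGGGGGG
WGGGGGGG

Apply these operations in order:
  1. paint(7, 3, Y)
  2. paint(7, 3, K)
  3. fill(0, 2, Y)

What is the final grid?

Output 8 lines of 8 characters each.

After op 1 paint(7,3,Y):
GGGGGGGG
GGGGGGGG
GGGGGGGG
GGGGGGGG
GGGGGGGG
GGGGGGGG
WGGGGGGG
WGGYGGGG
After op 2 paint(7,3,K):
GGGGGGGG
GGGGGGGG
GGGGGGGG
GGGGGGGG
GGGGGGGG
GGGGGGGG
WGGGGGGG
WGGKGGGG
After op 3 fill(0,2,Y) [61 cells changed]:
YYYYYYYY
YYYYYYYY
YYYYYYYY
YYYYYYYY
YYYYYYYY
YYYYYYYY
WYYYYYYY
WYYKYYYY

Answer: YYYYYYYY
YYYYYYYY
YYYYYYYY
YYYYYYYY
YYYYYYYY
YYYYYYYY
WYYYYYYY
WYYKYYYY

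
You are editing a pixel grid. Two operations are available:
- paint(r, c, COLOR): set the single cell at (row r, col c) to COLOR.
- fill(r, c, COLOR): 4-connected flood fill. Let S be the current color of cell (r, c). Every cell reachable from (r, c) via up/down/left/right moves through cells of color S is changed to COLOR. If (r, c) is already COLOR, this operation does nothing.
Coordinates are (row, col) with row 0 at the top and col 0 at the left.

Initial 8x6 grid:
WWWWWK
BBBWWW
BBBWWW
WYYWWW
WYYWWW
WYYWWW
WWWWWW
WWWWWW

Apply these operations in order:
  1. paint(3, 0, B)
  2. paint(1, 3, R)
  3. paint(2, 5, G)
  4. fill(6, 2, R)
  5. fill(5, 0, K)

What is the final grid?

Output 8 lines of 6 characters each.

Answer: KKKKKK
BBBKKK
BBBKKG
BYYKKK
KYYKKK
KYYKKK
KKKKKK
KKKKKK

Derivation:
After op 1 paint(3,0,B):
WWWWWK
BBBWWW
BBBWWW
BYYWWW
WYYWWW
WYYWWW
WWWWWW
WWWWWW
After op 2 paint(1,3,R):
WWWWWK
BBBRWW
BBBWWW
BYYWWW
WYYWWW
WYYWWW
WWWWWW
WWWWWW
After op 3 paint(2,5,G):
WWWWWK
BBBRWW
BBBWWG
BYYWWW
WYYWWW
WYYWWW
WWWWWW
WWWWWW
After op 4 fill(6,2,R) [32 cells changed]:
RRRRRK
BBBRRR
BBBRRG
BYYRRR
RYYRRR
RYYRRR
RRRRRR
RRRRRR
After op 5 fill(5,0,K) [33 cells changed]:
KKKKKK
BBBKKK
BBBKKG
BYYKKK
KYYKKK
KYYKKK
KKKKKK
KKKKKK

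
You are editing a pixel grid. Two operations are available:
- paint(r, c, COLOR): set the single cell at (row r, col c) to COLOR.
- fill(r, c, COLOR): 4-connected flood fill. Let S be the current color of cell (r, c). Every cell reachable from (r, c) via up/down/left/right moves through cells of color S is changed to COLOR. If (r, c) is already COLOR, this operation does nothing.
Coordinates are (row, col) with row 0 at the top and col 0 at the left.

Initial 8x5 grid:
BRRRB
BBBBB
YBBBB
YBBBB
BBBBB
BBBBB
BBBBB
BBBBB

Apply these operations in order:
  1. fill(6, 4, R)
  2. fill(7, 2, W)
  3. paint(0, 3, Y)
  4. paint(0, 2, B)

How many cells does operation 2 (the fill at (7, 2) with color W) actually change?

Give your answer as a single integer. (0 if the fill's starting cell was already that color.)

After op 1 fill(6,4,R) [35 cells changed]:
RRRRR
RRRRR
YRRRR
YRRRR
RRRRR
RRRRR
RRRRR
RRRRR
After op 2 fill(7,2,W) [38 cells changed]:
WWWWW
WWWWW
YWWWW
YWWWW
WWWWW
WWWWW
WWWWW
WWWWW

Answer: 38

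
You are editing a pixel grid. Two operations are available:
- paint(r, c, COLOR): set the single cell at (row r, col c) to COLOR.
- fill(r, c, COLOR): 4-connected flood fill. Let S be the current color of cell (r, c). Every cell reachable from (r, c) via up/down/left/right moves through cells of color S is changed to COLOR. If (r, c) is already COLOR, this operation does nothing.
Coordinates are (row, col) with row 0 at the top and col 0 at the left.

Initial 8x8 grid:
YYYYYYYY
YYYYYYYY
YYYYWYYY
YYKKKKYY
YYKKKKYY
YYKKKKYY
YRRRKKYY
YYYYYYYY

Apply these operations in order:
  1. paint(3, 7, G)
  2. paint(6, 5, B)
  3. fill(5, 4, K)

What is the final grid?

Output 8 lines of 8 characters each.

After op 1 paint(3,7,G):
YYYYYYYY
YYYYYYYY
YYYYWYYY
YYKKKKYG
YYKKKKYY
YYKKKKYY
YRRRKKYY
YYYYYYYY
After op 2 paint(6,5,B):
YYYYYYYY
YYYYYYYY
YYYYWYYY
YYKKKKYG
YYKKKKYY
YYKKKKYY
YRRRKBYY
YYYYYYYY
After op 3 fill(5,4,K) [0 cells changed]:
YYYYYYYY
YYYYYYYY
YYYYWYYY
YYKKKKYG
YYKKKKYY
YYKKKKYY
YRRRKBYY
YYYYYYYY

Answer: YYYYYYYY
YYYYYYYY
YYYYWYYY
YYKKKKYG
YYKKKKYY
YYKKKKYY
YRRRKBYY
YYYYYYYY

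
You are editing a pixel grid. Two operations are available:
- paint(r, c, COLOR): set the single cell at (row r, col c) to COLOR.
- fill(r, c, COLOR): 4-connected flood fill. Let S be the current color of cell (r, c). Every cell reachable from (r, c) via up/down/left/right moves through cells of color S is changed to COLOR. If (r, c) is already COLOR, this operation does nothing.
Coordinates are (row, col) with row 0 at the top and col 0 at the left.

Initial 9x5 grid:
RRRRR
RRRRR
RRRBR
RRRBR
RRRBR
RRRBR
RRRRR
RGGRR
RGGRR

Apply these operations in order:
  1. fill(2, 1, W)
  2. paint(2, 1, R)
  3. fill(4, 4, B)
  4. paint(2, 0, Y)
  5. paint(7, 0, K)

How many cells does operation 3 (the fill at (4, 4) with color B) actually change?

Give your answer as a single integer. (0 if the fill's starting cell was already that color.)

Answer: 36

Derivation:
After op 1 fill(2,1,W) [37 cells changed]:
WWWWW
WWWWW
WWWBW
WWWBW
WWWBW
WWWBW
WWWWW
WGGWW
WGGWW
After op 2 paint(2,1,R):
WWWWW
WWWWW
WRWBW
WWWBW
WWWBW
WWWBW
WWWWW
WGGWW
WGGWW
After op 3 fill(4,4,B) [36 cells changed]:
BBBBB
BBBBB
BRBBB
BBBBB
BBBBB
BBBBB
BBBBB
BGGBB
BGGBB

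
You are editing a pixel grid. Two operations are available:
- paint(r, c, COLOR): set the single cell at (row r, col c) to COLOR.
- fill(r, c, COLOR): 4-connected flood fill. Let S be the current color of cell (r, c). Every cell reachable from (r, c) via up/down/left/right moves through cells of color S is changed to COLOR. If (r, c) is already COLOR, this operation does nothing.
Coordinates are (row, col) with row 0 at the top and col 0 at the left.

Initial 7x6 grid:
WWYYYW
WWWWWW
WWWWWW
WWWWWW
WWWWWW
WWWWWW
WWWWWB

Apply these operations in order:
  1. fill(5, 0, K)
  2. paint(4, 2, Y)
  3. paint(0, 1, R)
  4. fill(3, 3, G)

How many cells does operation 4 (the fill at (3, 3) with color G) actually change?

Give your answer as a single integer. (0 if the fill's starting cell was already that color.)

After op 1 fill(5,0,K) [38 cells changed]:
KKYYYK
KKKKKK
KKKKKK
KKKKKK
KKKKKK
KKKKKK
KKKKKB
After op 2 paint(4,2,Y):
KKYYYK
KKKKKK
KKKKKK
KKKKKK
KKYKKK
KKKKKK
KKKKKB
After op 3 paint(0,1,R):
KRYYYK
KKKKKK
KKKKKK
KKKKKK
KKYKKK
KKKKKK
KKKKKB
After op 4 fill(3,3,G) [36 cells changed]:
GRYYYG
GGGGGG
GGGGGG
GGGGGG
GGYGGG
GGGGGG
GGGGGB

Answer: 36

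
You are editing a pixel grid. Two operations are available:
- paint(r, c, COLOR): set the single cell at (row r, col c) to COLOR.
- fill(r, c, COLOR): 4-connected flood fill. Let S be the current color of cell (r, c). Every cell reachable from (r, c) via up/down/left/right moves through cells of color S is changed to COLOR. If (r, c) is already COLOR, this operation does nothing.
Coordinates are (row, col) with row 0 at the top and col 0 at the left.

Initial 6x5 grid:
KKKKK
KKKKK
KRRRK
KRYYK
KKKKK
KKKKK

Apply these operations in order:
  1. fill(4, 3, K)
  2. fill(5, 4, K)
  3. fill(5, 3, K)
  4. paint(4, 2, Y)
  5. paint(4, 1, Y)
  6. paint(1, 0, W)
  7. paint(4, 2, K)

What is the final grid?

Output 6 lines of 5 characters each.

Answer: KKKKK
WKKKK
KRRRK
KRYYK
KYKKK
KKKKK

Derivation:
After op 1 fill(4,3,K) [0 cells changed]:
KKKKK
KKKKK
KRRRK
KRYYK
KKKKK
KKKKK
After op 2 fill(5,4,K) [0 cells changed]:
KKKKK
KKKKK
KRRRK
KRYYK
KKKKK
KKKKK
After op 3 fill(5,3,K) [0 cells changed]:
KKKKK
KKKKK
KRRRK
KRYYK
KKKKK
KKKKK
After op 4 paint(4,2,Y):
KKKKK
KKKKK
KRRRK
KRYYK
KKYKK
KKKKK
After op 5 paint(4,1,Y):
KKKKK
KKKKK
KRRRK
KRYYK
KYYKK
KKKKK
After op 6 paint(1,0,W):
KKKKK
WKKKK
KRRRK
KRYYK
KYYKK
KKKKK
After op 7 paint(4,2,K):
KKKKK
WKKKK
KRRRK
KRYYK
KYKKK
KKKKK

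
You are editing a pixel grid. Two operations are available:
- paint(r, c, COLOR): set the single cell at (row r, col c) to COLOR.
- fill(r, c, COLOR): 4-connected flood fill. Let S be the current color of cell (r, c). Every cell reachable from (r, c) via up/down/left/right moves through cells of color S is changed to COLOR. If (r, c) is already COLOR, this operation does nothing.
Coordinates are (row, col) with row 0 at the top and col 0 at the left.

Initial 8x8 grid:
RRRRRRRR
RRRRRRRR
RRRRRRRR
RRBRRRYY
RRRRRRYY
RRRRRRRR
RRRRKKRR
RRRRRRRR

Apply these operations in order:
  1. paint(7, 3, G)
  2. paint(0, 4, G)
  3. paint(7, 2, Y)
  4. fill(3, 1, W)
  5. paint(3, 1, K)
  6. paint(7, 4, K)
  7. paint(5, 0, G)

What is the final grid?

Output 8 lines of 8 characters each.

Answer: WWWWGWWW
WWWWWWWW
WWWWWWWW
WKBWWWYY
WWWWWWYY
GWWWWWWW
WWWWKKWW
WWYGKWWW

Derivation:
After op 1 paint(7,3,G):
RRRRRRRR
RRRRRRRR
RRRRRRRR
RRBRRRYY
RRRRRRYY
RRRRRRRR
RRRRKKRR
RRRGRRRR
After op 2 paint(0,4,G):
RRRRGRRR
RRRRRRRR
RRRRRRRR
RRBRRRYY
RRRRRRYY
RRRRRRRR
RRRRKKRR
RRRGRRRR
After op 3 paint(7,2,Y):
RRRRGRRR
RRRRRRRR
RRRRRRRR
RRBRRRYY
RRRRRRYY
RRRRRRRR
RRRRKKRR
RRYGRRRR
After op 4 fill(3,1,W) [54 cells changed]:
WWWWGWWW
WWWWWWWW
WWWWWWWW
WWBWWWYY
WWWWWWYY
WWWWWWWW
WWWWKKWW
WWYGWWWW
After op 5 paint(3,1,K):
WWWWGWWW
WWWWWWWW
WWWWWWWW
WKBWWWYY
WWWWWWYY
WWWWWWWW
WWWWKKWW
WWYGWWWW
After op 6 paint(7,4,K):
WWWWGWWW
WWWWWWWW
WWWWWWWW
WKBWWWYY
WWWWWWYY
WWWWWWWW
WWWWKKWW
WWYGKWWW
After op 7 paint(5,0,G):
WWWWGWWW
WWWWWWWW
WWWWWWWW
WKBWWWYY
WWWWWWYY
GWWWWWWW
WWWWKKWW
WWYGKWWW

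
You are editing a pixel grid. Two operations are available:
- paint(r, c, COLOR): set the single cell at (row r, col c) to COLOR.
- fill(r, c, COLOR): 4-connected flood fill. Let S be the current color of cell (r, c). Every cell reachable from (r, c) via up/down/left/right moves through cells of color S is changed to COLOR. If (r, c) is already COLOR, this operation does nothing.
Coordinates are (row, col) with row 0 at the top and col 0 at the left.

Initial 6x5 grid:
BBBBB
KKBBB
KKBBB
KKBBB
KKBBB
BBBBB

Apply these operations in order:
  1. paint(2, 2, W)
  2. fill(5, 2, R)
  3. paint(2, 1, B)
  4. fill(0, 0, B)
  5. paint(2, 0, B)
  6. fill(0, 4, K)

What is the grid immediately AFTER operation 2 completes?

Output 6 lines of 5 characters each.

After op 1 paint(2,2,W):
BBBBB
KKBBB
KKWBB
KKBBB
KKBBB
BBBBB
After op 2 fill(5,2,R) [21 cells changed]:
RRRRR
KKRRR
KKWRR
KKRRR
KKRRR
RRRRR

Answer: RRRRR
KKRRR
KKWRR
KKRRR
KKRRR
RRRRR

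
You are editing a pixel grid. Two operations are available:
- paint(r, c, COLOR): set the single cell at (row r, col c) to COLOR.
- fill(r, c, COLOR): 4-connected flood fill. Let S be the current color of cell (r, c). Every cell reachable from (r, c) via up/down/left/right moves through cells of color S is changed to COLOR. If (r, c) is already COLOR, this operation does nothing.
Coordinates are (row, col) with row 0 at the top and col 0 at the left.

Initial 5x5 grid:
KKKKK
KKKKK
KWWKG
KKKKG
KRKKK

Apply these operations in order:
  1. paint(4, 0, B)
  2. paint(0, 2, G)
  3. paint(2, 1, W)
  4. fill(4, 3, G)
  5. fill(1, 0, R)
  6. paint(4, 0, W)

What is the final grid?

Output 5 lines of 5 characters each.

After op 1 paint(4,0,B):
KKKKK
KKKKK
KWWKG
KKKKG
BRKKK
After op 2 paint(0,2,G):
KKGKK
KKKKK
KWWKG
KKKKG
BRKKK
After op 3 paint(2,1,W):
KKGKK
KKKKK
KWWKG
KKKKG
BRKKK
After op 4 fill(4,3,G) [18 cells changed]:
GGGGG
GGGGG
GWWGG
GGGGG
BRGGG
After op 5 fill(1,0,R) [21 cells changed]:
RRRRR
RRRRR
RWWRR
RRRRR
BRRRR
After op 6 paint(4,0,W):
RRRRR
RRRRR
RWWRR
RRRRR
WRRRR

Answer: RRRRR
RRRRR
RWWRR
RRRRR
WRRRR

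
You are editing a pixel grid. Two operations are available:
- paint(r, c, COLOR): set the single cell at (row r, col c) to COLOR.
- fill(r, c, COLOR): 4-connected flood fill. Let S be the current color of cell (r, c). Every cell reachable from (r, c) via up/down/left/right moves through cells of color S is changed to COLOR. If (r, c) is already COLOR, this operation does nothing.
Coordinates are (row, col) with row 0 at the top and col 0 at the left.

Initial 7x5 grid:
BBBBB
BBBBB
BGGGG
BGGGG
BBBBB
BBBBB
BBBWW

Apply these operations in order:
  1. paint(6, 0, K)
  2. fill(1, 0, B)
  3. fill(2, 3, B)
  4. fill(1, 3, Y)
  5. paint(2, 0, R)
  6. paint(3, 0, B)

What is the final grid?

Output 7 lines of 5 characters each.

Answer: YYYYY
YYYYY
RYYYY
BYYYY
YYYYY
YYYYY
KYYWW

Derivation:
After op 1 paint(6,0,K):
BBBBB
BBBBB
BGGGG
BGGGG
BBBBB
BBBBB
KBBWW
After op 2 fill(1,0,B) [0 cells changed]:
BBBBB
BBBBB
BGGGG
BGGGG
BBBBB
BBBBB
KBBWW
After op 3 fill(2,3,B) [8 cells changed]:
BBBBB
BBBBB
BBBBB
BBBBB
BBBBB
BBBBB
KBBWW
After op 4 fill(1,3,Y) [32 cells changed]:
YYYYY
YYYYY
YYYYY
YYYYY
YYYYY
YYYYY
KYYWW
After op 5 paint(2,0,R):
YYYYY
YYYYY
RYYYY
YYYYY
YYYYY
YYYYY
KYYWW
After op 6 paint(3,0,B):
YYYYY
YYYYY
RYYYY
BYYYY
YYYYY
YYYYY
KYYWW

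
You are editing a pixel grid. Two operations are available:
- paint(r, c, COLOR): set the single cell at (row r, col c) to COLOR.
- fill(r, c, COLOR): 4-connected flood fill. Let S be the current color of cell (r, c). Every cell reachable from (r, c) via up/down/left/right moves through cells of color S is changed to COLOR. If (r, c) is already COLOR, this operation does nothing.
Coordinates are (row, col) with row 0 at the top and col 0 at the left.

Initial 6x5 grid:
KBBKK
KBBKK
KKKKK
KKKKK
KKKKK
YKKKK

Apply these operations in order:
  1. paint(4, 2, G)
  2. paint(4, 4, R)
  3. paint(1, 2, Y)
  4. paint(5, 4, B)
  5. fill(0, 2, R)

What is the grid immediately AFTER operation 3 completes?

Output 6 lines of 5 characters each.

After op 1 paint(4,2,G):
KBBKK
KBBKK
KKKKK
KKKKK
KKGKK
YKKKK
After op 2 paint(4,4,R):
KBBKK
KBBKK
KKKKK
KKKKK
KKGKR
YKKKK
After op 3 paint(1,2,Y):
KBBKK
KBYKK
KKKKK
KKKKK
KKGKR
YKKKK

Answer: KBBKK
KBYKK
KKKKK
KKKKK
KKGKR
YKKKK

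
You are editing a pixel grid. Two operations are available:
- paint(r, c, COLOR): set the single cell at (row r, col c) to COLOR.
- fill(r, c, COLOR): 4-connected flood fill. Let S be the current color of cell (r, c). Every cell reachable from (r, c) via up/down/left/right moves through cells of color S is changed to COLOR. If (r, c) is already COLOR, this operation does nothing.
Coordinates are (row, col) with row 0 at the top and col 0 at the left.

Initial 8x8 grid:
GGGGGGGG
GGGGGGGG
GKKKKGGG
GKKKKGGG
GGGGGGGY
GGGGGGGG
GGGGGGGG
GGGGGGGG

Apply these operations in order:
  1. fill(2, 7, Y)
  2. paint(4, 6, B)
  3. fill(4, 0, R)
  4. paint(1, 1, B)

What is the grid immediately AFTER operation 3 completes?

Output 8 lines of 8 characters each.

After op 1 fill(2,7,Y) [55 cells changed]:
YYYYYYYY
YYYYYYYY
YKKKKYYY
YKKKKYYY
YYYYYYYY
YYYYYYYY
YYYYYYYY
YYYYYYYY
After op 2 paint(4,6,B):
YYYYYYYY
YYYYYYYY
YKKKKYYY
YKKKKYYY
YYYYYYBY
YYYYYYYY
YYYYYYYY
YYYYYYYY
After op 3 fill(4,0,R) [55 cells changed]:
RRRRRRRR
RRRRRRRR
RKKKKRRR
RKKKKRRR
RRRRRRBR
RRRRRRRR
RRRRRRRR
RRRRRRRR

Answer: RRRRRRRR
RRRRRRRR
RKKKKRRR
RKKKKRRR
RRRRRRBR
RRRRRRRR
RRRRRRRR
RRRRRRRR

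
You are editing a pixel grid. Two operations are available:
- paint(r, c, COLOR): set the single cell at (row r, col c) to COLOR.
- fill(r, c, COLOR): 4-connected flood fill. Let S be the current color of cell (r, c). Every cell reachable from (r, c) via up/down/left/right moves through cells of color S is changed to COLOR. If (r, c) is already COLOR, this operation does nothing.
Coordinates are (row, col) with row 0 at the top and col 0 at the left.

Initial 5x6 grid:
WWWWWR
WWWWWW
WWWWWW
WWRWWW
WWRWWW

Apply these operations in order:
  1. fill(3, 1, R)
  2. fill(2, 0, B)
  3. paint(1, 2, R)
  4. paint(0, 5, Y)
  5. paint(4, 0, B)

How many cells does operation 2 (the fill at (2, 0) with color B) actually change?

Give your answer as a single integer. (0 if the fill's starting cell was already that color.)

Answer: 30

Derivation:
After op 1 fill(3,1,R) [27 cells changed]:
RRRRRR
RRRRRR
RRRRRR
RRRRRR
RRRRRR
After op 2 fill(2,0,B) [30 cells changed]:
BBBBBB
BBBBBB
BBBBBB
BBBBBB
BBBBBB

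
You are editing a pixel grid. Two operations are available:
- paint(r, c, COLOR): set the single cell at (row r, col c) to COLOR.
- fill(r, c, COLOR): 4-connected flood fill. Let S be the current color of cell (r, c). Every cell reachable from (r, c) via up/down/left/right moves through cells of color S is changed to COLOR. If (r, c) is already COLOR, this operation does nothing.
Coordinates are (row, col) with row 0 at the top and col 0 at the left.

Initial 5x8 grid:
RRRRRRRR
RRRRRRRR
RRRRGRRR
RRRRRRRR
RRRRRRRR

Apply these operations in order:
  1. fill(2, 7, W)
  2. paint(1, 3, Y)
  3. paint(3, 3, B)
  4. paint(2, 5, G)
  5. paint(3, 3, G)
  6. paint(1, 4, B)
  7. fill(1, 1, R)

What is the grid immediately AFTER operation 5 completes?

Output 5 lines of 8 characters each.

After op 1 fill(2,7,W) [39 cells changed]:
WWWWWWWW
WWWWWWWW
WWWWGWWW
WWWWWWWW
WWWWWWWW
After op 2 paint(1,3,Y):
WWWWWWWW
WWWYWWWW
WWWWGWWW
WWWWWWWW
WWWWWWWW
After op 3 paint(3,3,B):
WWWWWWWW
WWWYWWWW
WWWWGWWW
WWWBWWWW
WWWWWWWW
After op 4 paint(2,5,G):
WWWWWWWW
WWWYWWWW
WWWWGGWW
WWWBWWWW
WWWWWWWW
After op 5 paint(3,3,G):
WWWWWWWW
WWWYWWWW
WWWWGGWW
WWWGWWWW
WWWWWWWW

Answer: WWWWWWWW
WWWYWWWW
WWWWGGWW
WWWGWWWW
WWWWWWWW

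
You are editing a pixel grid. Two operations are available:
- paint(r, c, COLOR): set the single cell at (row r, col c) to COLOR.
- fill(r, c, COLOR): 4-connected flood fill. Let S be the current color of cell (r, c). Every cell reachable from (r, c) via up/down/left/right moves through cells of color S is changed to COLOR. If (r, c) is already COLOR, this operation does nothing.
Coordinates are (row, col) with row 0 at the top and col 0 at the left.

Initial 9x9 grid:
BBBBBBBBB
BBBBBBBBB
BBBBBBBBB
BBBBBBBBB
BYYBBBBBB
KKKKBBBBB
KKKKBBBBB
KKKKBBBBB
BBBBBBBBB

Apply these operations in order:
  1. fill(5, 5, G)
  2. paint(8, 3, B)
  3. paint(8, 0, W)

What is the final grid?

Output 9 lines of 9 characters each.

After op 1 fill(5,5,G) [67 cells changed]:
GGGGGGGGG
GGGGGGGGG
GGGGGGGGG
GGGGGGGGG
GYYGGGGGG
KKKKGGGGG
KKKKGGGGG
KKKKGGGGG
GGGGGGGGG
After op 2 paint(8,3,B):
GGGGGGGGG
GGGGGGGGG
GGGGGGGGG
GGGGGGGGG
GYYGGGGGG
KKKKGGGGG
KKKKGGGGG
KKKKGGGGG
GGGBGGGGG
After op 3 paint(8,0,W):
GGGGGGGGG
GGGGGGGGG
GGGGGGGGG
GGGGGGGGG
GYYGGGGGG
KKKKGGGGG
KKKKGGGGG
KKKKGGGGG
WGGBGGGGG

Answer: GGGGGGGGG
GGGGGGGGG
GGGGGGGGG
GGGGGGGGG
GYYGGGGGG
KKKKGGGGG
KKKKGGGGG
KKKKGGGGG
WGGBGGGGG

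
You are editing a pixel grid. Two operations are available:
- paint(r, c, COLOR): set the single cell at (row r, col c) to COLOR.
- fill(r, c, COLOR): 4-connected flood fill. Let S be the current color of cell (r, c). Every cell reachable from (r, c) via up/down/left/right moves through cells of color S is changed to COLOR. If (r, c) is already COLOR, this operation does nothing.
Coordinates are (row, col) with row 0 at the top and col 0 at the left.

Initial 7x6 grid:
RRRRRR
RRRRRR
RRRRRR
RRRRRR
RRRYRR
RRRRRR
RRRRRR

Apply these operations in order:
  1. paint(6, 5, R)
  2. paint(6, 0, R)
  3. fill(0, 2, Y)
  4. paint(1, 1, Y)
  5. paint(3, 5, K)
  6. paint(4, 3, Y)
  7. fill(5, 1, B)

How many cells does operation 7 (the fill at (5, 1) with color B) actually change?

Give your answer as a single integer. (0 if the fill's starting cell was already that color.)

Answer: 41

Derivation:
After op 1 paint(6,5,R):
RRRRRR
RRRRRR
RRRRRR
RRRRRR
RRRYRR
RRRRRR
RRRRRR
After op 2 paint(6,0,R):
RRRRRR
RRRRRR
RRRRRR
RRRRRR
RRRYRR
RRRRRR
RRRRRR
After op 3 fill(0,2,Y) [41 cells changed]:
YYYYYY
YYYYYY
YYYYYY
YYYYYY
YYYYYY
YYYYYY
YYYYYY
After op 4 paint(1,1,Y):
YYYYYY
YYYYYY
YYYYYY
YYYYYY
YYYYYY
YYYYYY
YYYYYY
After op 5 paint(3,5,K):
YYYYYY
YYYYYY
YYYYYY
YYYYYK
YYYYYY
YYYYYY
YYYYYY
After op 6 paint(4,3,Y):
YYYYYY
YYYYYY
YYYYYY
YYYYYK
YYYYYY
YYYYYY
YYYYYY
After op 7 fill(5,1,B) [41 cells changed]:
BBBBBB
BBBBBB
BBBBBB
BBBBBK
BBBBBB
BBBBBB
BBBBBB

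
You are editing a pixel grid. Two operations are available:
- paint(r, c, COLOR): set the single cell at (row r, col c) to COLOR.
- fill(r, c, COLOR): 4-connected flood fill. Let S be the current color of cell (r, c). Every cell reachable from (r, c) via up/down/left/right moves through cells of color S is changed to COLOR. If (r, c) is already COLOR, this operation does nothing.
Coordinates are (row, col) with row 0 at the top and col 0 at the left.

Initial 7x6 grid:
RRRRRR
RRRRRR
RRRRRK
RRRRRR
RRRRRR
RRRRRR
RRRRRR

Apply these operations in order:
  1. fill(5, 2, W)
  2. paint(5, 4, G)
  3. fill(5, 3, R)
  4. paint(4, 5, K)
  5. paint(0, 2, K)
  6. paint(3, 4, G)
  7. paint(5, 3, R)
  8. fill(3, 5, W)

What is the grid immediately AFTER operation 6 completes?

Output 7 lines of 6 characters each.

After op 1 fill(5,2,W) [41 cells changed]:
WWWWWW
WWWWWW
WWWWWK
WWWWWW
WWWWWW
WWWWWW
WWWWWW
After op 2 paint(5,4,G):
WWWWWW
WWWWWW
WWWWWK
WWWWWW
WWWWWW
WWWWGW
WWWWWW
After op 3 fill(5,3,R) [40 cells changed]:
RRRRRR
RRRRRR
RRRRRK
RRRRRR
RRRRRR
RRRRGR
RRRRRR
After op 4 paint(4,5,K):
RRRRRR
RRRRRR
RRRRRK
RRRRRR
RRRRRK
RRRRGR
RRRRRR
After op 5 paint(0,2,K):
RRKRRR
RRRRRR
RRRRRK
RRRRRR
RRRRRK
RRRRGR
RRRRRR
After op 6 paint(3,4,G):
RRKRRR
RRRRRR
RRRRRK
RRRRGR
RRRRRK
RRRRGR
RRRRRR

Answer: RRKRRR
RRRRRR
RRRRRK
RRRRGR
RRRRRK
RRRRGR
RRRRRR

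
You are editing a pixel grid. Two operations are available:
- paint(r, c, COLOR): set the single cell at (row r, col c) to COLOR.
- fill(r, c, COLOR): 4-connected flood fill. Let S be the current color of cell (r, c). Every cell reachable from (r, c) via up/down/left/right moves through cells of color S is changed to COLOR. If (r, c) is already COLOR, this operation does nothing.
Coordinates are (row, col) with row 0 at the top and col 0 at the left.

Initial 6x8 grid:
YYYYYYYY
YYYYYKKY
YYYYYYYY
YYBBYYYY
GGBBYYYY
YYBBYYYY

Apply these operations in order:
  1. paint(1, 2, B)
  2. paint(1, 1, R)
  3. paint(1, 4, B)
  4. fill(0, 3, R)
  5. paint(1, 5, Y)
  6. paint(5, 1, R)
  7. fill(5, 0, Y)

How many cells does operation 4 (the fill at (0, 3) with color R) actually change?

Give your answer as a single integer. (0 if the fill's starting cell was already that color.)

After op 1 paint(1,2,B):
YYYYYYYY
YYBYYKKY
YYYYYYYY
YYBBYYYY
GGBBYYYY
YYBBYYYY
After op 2 paint(1,1,R):
YYYYYYYY
YRBYYKKY
YYYYYYYY
YYBBYYYY
GGBBYYYY
YYBBYYYY
After op 3 paint(1,4,B):
YYYYYYYY
YRBYBKKY
YYYYYYYY
YYBBYYYY
GGBBYYYY
YYBBYYYY
After op 4 fill(0,3,R) [33 cells changed]:
RRRRRRRR
RRBRBKKR
RRRRRRRR
RRBBRRRR
GGBBRRRR
YYBBRRRR

Answer: 33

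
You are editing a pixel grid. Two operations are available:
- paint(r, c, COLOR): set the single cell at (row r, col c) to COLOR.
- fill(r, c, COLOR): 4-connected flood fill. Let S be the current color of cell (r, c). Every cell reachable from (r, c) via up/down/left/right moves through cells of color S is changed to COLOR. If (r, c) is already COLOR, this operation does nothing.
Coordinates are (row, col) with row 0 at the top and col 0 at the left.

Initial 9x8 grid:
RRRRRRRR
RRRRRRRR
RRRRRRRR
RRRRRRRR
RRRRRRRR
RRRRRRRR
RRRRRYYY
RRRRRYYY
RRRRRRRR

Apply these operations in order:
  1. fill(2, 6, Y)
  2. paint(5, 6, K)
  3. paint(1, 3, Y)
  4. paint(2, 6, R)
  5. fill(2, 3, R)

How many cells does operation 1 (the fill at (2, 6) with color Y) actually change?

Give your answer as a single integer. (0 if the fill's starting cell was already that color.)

After op 1 fill(2,6,Y) [66 cells changed]:
YYYYYYYY
YYYYYYYY
YYYYYYYY
YYYYYYYY
YYYYYYYY
YYYYYYYY
YYYYYYYY
YYYYYYYY
YYYYYYYY

Answer: 66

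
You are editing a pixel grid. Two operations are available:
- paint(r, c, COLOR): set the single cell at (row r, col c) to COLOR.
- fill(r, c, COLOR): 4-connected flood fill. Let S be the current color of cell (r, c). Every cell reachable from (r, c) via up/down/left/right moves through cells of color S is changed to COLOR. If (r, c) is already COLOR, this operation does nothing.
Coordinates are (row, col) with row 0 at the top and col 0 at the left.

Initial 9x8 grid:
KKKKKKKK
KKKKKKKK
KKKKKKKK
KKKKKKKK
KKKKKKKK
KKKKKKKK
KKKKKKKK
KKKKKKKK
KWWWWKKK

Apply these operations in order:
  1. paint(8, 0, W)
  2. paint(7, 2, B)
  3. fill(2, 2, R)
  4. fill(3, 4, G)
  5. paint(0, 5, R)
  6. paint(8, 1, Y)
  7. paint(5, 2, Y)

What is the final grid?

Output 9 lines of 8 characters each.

Answer: GGGGGRGG
GGGGGGGG
GGGGGGGG
GGGGGGGG
GGGGGGGG
GGYGGGGG
GGGGGGGG
GGBGGGGG
WYWWWGGG

Derivation:
After op 1 paint(8,0,W):
KKKKKKKK
KKKKKKKK
KKKKKKKK
KKKKKKKK
KKKKKKKK
KKKKKKKK
KKKKKKKK
KKKKKKKK
WWWWWKKK
After op 2 paint(7,2,B):
KKKKKKKK
KKKKKKKK
KKKKKKKK
KKKKKKKK
KKKKKKKK
KKKKKKKK
KKKKKKKK
KKBKKKKK
WWWWWKKK
After op 3 fill(2,2,R) [66 cells changed]:
RRRRRRRR
RRRRRRRR
RRRRRRRR
RRRRRRRR
RRRRRRRR
RRRRRRRR
RRRRRRRR
RRBRRRRR
WWWWWRRR
After op 4 fill(3,4,G) [66 cells changed]:
GGGGGGGG
GGGGGGGG
GGGGGGGG
GGGGGGGG
GGGGGGGG
GGGGGGGG
GGGGGGGG
GGBGGGGG
WWWWWGGG
After op 5 paint(0,5,R):
GGGGGRGG
GGGGGGGG
GGGGGGGG
GGGGGGGG
GGGGGGGG
GGGGGGGG
GGGGGGGG
GGBGGGGG
WWWWWGGG
After op 6 paint(8,1,Y):
GGGGGRGG
GGGGGGGG
GGGGGGGG
GGGGGGGG
GGGGGGGG
GGGGGGGG
GGGGGGGG
GGBGGGGG
WYWWWGGG
After op 7 paint(5,2,Y):
GGGGGRGG
GGGGGGGG
GGGGGGGG
GGGGGGGG
GGGGGGGG
GGYGGGGG
GGGGGGGG
GGBGGGGG
WYWWWGGG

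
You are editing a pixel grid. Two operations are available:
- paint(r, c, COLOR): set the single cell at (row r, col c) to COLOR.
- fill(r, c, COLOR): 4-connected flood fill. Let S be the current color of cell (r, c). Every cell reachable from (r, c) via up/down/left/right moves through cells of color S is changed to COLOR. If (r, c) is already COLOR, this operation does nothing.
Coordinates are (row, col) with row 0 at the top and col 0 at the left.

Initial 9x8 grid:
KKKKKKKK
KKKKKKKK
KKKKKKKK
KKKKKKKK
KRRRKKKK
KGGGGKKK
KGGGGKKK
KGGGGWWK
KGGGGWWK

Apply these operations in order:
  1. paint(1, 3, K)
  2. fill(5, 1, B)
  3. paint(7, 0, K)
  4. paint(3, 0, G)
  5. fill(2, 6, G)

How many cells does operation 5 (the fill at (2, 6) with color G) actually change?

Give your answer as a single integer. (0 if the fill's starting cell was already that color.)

Answer: 43

Derivation:
After op 1 paint(1,3,K):
KKKKKKKK
KKKKKKKK
KKKKKKKK
KKKKKKKK
KRRRKKKK
KGGGGKKK
KGGGGKKK
KGGGGWWK
KGGGGWWK
After op 2 fill(5,1,B) [16 cells changed]:
KKKKKKKK
KKKKKKKK
KKKKKKKK
KKKKKKKK
KRRRKKKK
KBBBBKKK
KBBBBKKK
KBBBBWWK
KBBBBWWK
After op 3 paint(7,0,K):
KKKKKKKK
KKKKKKKK
KKKKKKKK
KKKKKKKK
KRRRKKKK
KBBBBKKK
KBBBBKKK
KBBBBWWK
KBBBBWWK
After op 4 paint(3,0,G):
KKKKKKKK
KKKKKKKK
KKKKKKKK
GKKKKKKK
KRRRKKKK
KBBBBKKK
KBBBBKKK
KBBBBWWK
KBBBBWWK
After op 5 fill(2,6,G) [43 cells changed]:
GGGGGGGG
GGGGGGGG
GGGGGGGG
GGGGGGGG
KRRRGGGG
KBBBBGGG
KBBBBGGG
KBBBBWWG
KBBBBWWG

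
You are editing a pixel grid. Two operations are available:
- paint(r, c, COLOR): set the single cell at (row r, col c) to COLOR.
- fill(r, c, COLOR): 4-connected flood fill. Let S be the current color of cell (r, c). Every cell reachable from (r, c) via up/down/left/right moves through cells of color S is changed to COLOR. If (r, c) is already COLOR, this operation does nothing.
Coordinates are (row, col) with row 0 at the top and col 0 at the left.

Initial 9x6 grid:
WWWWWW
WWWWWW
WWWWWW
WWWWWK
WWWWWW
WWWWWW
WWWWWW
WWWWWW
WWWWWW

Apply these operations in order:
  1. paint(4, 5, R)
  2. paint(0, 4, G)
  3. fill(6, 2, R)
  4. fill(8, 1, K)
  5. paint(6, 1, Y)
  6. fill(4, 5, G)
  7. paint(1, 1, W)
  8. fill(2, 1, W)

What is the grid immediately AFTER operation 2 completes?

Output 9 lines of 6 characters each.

Answer: WWWWGW
WWWWWW
WWWWWW
WWWWWK
WWWWWR
WWWWWW
WWWWWW
WWWWWW
WWWWWW

Derivation:
After op 1 paint(4,5,R):
WWWWWW
WWWWWW
WWWWWW
WWWWWK
WWWWWR
WWWWWW
WWWWWW
WWWWWW
WWWWWW
After op 2 paint(0,4,G):
WWWWGW
WWWWWW
WWWWWW
WWWWWK
WWWWWR
WWWWWW
WWWWWW
WWWWWW
WWWWWW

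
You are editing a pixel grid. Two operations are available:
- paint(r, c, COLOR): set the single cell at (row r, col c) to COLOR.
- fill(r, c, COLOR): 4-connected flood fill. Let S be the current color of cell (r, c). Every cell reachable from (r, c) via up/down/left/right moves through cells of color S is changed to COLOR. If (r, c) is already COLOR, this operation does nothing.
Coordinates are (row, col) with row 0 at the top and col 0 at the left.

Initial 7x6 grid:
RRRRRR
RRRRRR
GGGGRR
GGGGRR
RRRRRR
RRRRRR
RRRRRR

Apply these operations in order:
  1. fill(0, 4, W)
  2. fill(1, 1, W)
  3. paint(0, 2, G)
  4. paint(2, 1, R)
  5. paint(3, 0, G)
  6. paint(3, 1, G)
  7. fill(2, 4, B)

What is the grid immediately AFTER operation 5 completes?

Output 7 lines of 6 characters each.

Answer: WWGWWW
WWWWWW
GRGGWW
GGGGWW
WWWWWW
WWWWWW
WWWWWW

Derivation:
After op 1 fill(0,4,W) [34 cells changed]:
WWWWWW
WWWWWW
GGGGWW
GGGGWW
WWWWWW
WWWWWW
WWWWWW
After op 2 fill(1,1,W) [0 cells changed]:
WWWWWW
WWWWWW
GGGGWW
GGGGWW
WWWWWW
WWWWWW
WWWWWW
After op 3 paint(0,2,G):
WWGWWW
WWWWWW
GGGGWW
GGGGWW
WWWWWW
WWWWWW
WWWWWW
After op 4 paint(2,1,R):
WWGWWW
WWWWWW
GRGGWW
GGGGWW
WWWWWW
WWWWWW
WWWWWW
After op 5 paint(3,0,G):
WWGWWW
WWWWWW
GRGGWW
GGGGWW
WWWWWW
WWWWWW
WWWWWW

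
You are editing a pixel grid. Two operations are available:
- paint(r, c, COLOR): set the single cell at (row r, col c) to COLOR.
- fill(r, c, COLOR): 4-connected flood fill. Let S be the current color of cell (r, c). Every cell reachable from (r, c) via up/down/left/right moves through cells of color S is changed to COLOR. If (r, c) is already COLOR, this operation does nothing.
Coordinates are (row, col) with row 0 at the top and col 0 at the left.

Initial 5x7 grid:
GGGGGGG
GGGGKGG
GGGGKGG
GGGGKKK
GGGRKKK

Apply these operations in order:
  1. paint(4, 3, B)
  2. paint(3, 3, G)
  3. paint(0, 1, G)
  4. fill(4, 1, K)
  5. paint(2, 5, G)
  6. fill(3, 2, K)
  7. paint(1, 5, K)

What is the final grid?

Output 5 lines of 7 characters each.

After op 1 paint(4,3,B):
GGGGGGG
GGGGKGG
GGGGKGG
GGGGKKK
GGGBKKK
After op 2 paint(3,3,G):
GGGGGGG
GGGGKGG
GGGGKGG
GGGGKKK
GGGBKKK
After op 3 paint(0,1,G):
GGGGGGG
GGGGKGG
GGGGKGG
GGGGKKK
GGGBKKK
After op 4 fill(4,1,K) [26 cells changed]:
KKKKKKK
KKKKKKK
KKKKKKK
KKKKKKK
KKKBKKK
After op 5 paint(2,5,G):
KKKKKKK
KKKKKKK
KKKKKGK
KKKKKKK
KKKBKKK
After op 6 fill(3,2,K) [0 cells changed]:
KKKKKKK
KKKKKKK
KKKKKGK
KKKKKKK
KKKBKKK
After op 7 paint(1,5,K):
KKKKKKK
KKKKKKK
KKKKKGK
KKKKKKK
KKKBKKK

Answer: KKKKKKK
KKKKKKK
KKKKKGK
KKKKKKK
KKKBKKK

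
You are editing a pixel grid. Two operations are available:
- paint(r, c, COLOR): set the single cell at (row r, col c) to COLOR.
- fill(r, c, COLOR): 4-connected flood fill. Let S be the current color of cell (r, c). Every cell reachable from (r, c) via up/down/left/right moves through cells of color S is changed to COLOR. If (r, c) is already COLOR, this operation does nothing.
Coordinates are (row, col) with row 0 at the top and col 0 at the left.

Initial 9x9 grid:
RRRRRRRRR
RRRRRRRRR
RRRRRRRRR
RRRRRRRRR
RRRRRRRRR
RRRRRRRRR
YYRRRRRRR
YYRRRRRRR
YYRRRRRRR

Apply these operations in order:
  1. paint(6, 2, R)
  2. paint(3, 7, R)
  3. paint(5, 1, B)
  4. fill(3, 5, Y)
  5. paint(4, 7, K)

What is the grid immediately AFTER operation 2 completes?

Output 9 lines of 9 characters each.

After op 1 paint(6,2,R):
RRRRRRRRR
RRRRRRRRR
RRRRRRRRR
RRRRRRRRR
RRRRRRRRR
RRRRRRRRR
YYRRRRRRR
YYRRRRRRR
YYRRRRRRR
After op 2 paint(3,7,R):
RRRRRRRRR
RRRRRRRRR
RRRRRRRRR
RRRRRRRRR
RRRRRRRRR
RRRRRRRRR
YYRRRRRRR
YYRRRRRRR
YYRRRRRRR

Answer: RRRRRRRRR
RRRRRRRRR
RRRRRRRRR
RRRRRRRRR
RRRRRRRRR
RRRRRRRRR
YYRRRRRRR
YYRRRRRRR
YYRRRRRRR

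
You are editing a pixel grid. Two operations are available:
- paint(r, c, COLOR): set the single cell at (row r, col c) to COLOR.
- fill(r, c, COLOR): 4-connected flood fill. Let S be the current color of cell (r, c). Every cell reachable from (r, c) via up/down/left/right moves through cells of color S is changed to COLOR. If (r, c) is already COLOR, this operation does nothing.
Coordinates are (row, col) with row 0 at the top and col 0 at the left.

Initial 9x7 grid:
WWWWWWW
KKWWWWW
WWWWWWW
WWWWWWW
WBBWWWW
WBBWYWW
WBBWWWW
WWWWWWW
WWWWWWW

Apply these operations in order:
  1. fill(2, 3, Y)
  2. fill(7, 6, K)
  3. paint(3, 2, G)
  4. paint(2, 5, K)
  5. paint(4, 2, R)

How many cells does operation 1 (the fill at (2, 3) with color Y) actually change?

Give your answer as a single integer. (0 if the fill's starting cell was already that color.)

Answer: 54

Derivation:
After op 1 fill(2,3,Y) [54 cells changed]:
YYYYYYY
KKYYYYY
YYYYYYY
YYYYYYY
YBBYYYY
YBBYYYY
YBBYYYY
YYYYYYY
YYYYYYY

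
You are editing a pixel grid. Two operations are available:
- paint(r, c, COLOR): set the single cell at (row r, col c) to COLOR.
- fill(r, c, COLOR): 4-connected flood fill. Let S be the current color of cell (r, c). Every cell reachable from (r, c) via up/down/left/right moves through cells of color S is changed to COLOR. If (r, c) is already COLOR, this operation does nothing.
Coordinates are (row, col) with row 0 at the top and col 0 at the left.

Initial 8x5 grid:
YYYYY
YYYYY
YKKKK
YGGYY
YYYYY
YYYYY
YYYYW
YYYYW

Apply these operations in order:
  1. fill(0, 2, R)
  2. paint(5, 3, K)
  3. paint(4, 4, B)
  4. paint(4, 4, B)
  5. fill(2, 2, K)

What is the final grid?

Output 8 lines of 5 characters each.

Answer: RRRRR
RRRRR
RKKKK
RGGRR
RRRRB
RRRKR
RRRRW
RRRRW

Derivation:
After op 1 fill(0,2,R) [32 cells changed]:
RRRRR
RRRRR
RKKKK
RGGRR
RRRRR
RRRRR
RRRRW
RRRRW
After op 2 paint(5,3,K):
RRRRR
RRRRR
RKKKK
RGGRR
RRRRR
RRRKR
RRRRW
RRRRW
After op 3 paint(4,4,B):
RRRRR
RRRRR
RKKKK
RGGRR
RRRRB
RRRKR
RRRRW
RRRRW
After op 4 paint(4,4,B):
RRRRR
RRRRR
RKKKK
RGGRR
RRRRB
RRRKR
RRRRW
RRRRW
After op 5 fill(2,2,K) [0 cells changed]:
RRRRR
RRRRR
RKKKK
RGGRR
RRRRB
RRRKR
RRRRW
RRRRW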